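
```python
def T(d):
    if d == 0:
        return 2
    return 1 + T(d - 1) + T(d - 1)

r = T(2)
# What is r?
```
Call trace (a repeated sub-call is expanded the first time; later identical calls just restate its return value):
T(d=2)
  T(d=1)
    T(d=0)
    -> return 2
    T(d=0)
    -> return 2
  -> return 5
  T(d=1) -> return 5  (same call as traced above)
-> return 11

Final answer: 11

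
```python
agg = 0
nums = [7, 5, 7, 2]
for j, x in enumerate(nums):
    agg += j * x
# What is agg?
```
Trace:
  agg=0
  agg=0, j=0, x=7
  agg=5, j=1, x=5
  agg=19, j=2, x=7
  agg=25, j=3, x=2

Final answer: 25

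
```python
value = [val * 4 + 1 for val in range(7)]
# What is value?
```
Trace:
  val=0
  val=1
  val=2
  val=3
  val=4
  val=5
  val=6
  value=[1, 5, 9, 13, 17, 21, 25]

Final answer: [1, 5, 9, 13, 17, 21, 25]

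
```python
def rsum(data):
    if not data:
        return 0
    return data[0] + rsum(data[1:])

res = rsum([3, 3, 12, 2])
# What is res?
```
Call trace:
rsum(data=[3, 3, 12, 2])
  rsum(data=[3, 12, 2])
    rsum(data=[12, 2])
      rsum(data=[2])
        rsum(data=[])
        -> return 0
      -> return 2
    -> return 14
  -> return 17
-> return 20

Final answer: 20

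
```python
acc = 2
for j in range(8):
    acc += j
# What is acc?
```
Trace:
  acc=2
  acc=2, j=0
  acc=3, j=1
  acc=5, j=2
  acc=8, j=3
  acc=12, j=4
  acc=17, j=5
  acc=23, j=6
  acc=30, j=7

Final answer: 30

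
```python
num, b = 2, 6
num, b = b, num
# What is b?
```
Trace:
  num=2, b=6
  num=6, b=2

Final answer: 2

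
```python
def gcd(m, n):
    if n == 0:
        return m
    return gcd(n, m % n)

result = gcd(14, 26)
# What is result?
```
Call trace:
gcd(m=14, n=26)
  gcd(m=26, n=14)
    gcd(m=14, n=12)
      gcd(m=12, n=2)
        gcd(m=2, n=0)
        -> return 2
      -> return 2
    -> return 2
  -> return 2
-> return 2

Final answer: 2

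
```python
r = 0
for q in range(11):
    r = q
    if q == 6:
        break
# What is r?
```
Trace:
  r=0
  r=0, q=0
  r=1, q=1
  r=2, q=2
  r=3, q=3
  r=4, q=4
  r=5, q=5
  r=6, q=6

Final answer: 6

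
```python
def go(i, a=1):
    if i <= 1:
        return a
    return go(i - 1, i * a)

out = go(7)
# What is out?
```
Call trace:
go(i=7, a=1)
  go(i=6, a=7)
    go(i=5, a=42)
      go(i=4, a=210)
        go(i=3, a=840)
          go(i=2, a=2520)
            go(i=1, a=5040)
            -> return 5040
          -> return 5040
        -> return 5040
      -> return 5040
    -> return 5040
  -> return 5040
-> return 5040

Final answer: 5040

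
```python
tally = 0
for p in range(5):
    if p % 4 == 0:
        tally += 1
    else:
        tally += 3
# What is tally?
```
Trace:
  tally=0
  tally=1, p=0
  tally=4, p=1
  tally=7, p=2
  tally=10, p=3
  tally=11, p=4

Final answer: 11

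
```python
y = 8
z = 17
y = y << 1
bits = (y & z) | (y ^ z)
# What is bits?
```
Trace:
  y=8
  y=8, z=17
  y=16, z=17
  y=16, z=17, bits=17

Final answer: 17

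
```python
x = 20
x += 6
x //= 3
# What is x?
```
Trace:
  x=20
  x=26
  x=8

Final answer: 8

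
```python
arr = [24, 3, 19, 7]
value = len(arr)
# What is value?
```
Trace:
  arr=[24, 3, 19, 7]
  arr=[24, 3, 19, 7], value=4

Final answer: 4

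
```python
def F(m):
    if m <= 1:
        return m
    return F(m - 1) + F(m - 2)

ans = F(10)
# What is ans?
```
Call trace (a repeated sub-call is expanded the first time; later identical calls just restate its return value):
F(m=10)
  F(m=9)
    F(m=8)
      F(m=7)
        F(m=6)
          F(m=5)
            F(m=4)
              F(m=3)
                F(m=2)
                  F(m=1)
                  -> return 1
                  F(m=0)
                  -> return 0
                -> return 1
                F(m=1)
                -> return 1
              -> return 2
              F(m=2) -> return 1  (same call as traced above)
            -> return 3
            F(m=3) -> return 2  (same call as traced above)
          -> return 5
          F(m=4) -> return 3  (same call as traced above)
        -> return 8
        F(m=5) -> return 5  (same call as traced above)
      -> return 13
      F(m=6) -> return 8  (same call as traced above)
    -> return 21
    F(m=7) -> return 13  (same call as traced above)
  -> return 34
  F(m=8) -> return 21  (same call as traced above)
-> return 55

Final answer: 55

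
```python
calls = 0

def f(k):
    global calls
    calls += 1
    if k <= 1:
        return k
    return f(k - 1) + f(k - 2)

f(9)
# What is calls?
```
Call trace (a repeated sub-call is expanded the first time; later identical calls just restate its return value):
f(k=9)
  f(k=8)
    f(k=7)
      f(k=6)
        f(k=5)
          f(k=4)
            f(k=3)
              f(k=2)
                f(k=1)
                -> return 1
                f(k=0)
                -> return 0
              -> return 1
              f(k=1)
              -> return 1
            -> return 2
            f(k=2) -> return 1  (same call as traced above)
          -> return 3
          f(k=3) -> return 2  (same call as traced above)
        -> return 5
        f(k=4) -> return 3  (same call as traced above)
      -> return 8
      f(k=5) -> return 5  (same call as traced above)
    -> return 13
    f(k=6) -> return 8  (same call as traced above)
  -> return 21
  f(k=7) -> return 13  (same call as traced above)
-> return 34

calls is incremented once per call, so count the calls in each subtree. Let C(k) = number of calls made by f(k).
C(0) = C(1) = 1 (base case, no recursion); C(k) = 1 + C(k - 1) + C(k - 2) otherwise.
C(2) = 1 + C(1) + C(0) = 1 + 1 + 1 = 3
C(3) = 1 + C(2) + C(1) = 1 + 3 + 1 = 5
C(4) = 1 + C(3) + C(2) = 1 + 5 + 3 = 9
C(5) = 1 + C(4) + C(3) = 1 + 9 + 5 = 15
C(6) = 1 + C(5) + C(4) = 1 + 15 + 9 = 25
C(7) = 1 + C(6) + C(5) = 1 + 25 + 15 = 41
C(8) = 1 + C(7) + C(6) = 1 + 41 + 25 = 67
C(9) = 1 + C(8) + C(7) = 1 + 67 + 41 = 109
calls = C(9) = 109

Final answer: 109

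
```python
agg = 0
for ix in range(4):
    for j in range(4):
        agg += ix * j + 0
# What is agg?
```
Trace:
  agg=0
  agg=0, ix=0, j=0
  agg=0, ix=0, j=1
  agg=0, ix=0, j=2
  agg=0, ix=0, j=3
  agg=0, ix=1, j=0
  agg=1, ix=1, j=1
  agg=3, ix=1, j=2
  agg=6, ix=1, j=3
  agg=6, ix=2, j=0
  agg=8, ix=2, j=1
  agg=12, ix=2, j=2
  agg=18, ix=2, j=3
  agg=18, ix=3, j=0
  agg=21, ix=3, j=1
  agg=27, ix=3, j=2
  agg=36, ix=3, j=3

Final answer: 36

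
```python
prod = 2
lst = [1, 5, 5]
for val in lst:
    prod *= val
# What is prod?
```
Trace:
  prod=2
  prod=2, val=1
  prod=10, val=5
  prod=50, val=5

Final answer: 50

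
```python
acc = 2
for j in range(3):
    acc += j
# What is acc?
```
Trace:
  acc=2
  acc=2, j=0
  acc=3, j=1
  acc=5, j=2

Final answer: 5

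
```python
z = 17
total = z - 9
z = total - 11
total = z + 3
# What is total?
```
Trace:
  z=17
  z=17, total=8
  z=-3, total=8
  z=-3, total=0

Final answer: 0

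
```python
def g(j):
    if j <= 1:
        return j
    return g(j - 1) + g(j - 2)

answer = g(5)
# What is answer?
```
Call trace (a repeated sub-call is expanded the first time; later identical calls just restate its return value):
g(j=5)
  g(j=4)
    g(j=3)
      g(j=2)
        g(j=1)
        -> return 1
        g(j=0)
        -> return 0
      -> return 1
      g(j=1)
      -> return 1
    -> return 2
    g(j=2) -> return 1  (same call as traced above)
  -> return 3
  g(j=3) -> return 2  (same call as traced above)
-> return 5

Final answer: 5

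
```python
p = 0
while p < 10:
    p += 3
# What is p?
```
Trace:
  p=0
  p=3
  p=6
  p=9
  p=12

Final answer: 12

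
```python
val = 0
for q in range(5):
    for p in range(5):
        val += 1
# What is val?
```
Trace:
  val=0
  val=1, q=0, p=0
  val=2, q=0, p=1
  val=3, q=0, p=2
  val=4, q=0, p=3
  val=5, q=0, p=4
  val=6, q=1, p=0
  val=7, q=1, p=1
  val=8, q=1, p=2
  val=9, q=1, p=3
  val=10, q=1, p=4
  val=11, q=2, p=0
  val=12, q=2, p=1
  val=13, q=2, p=2
  val=14, q=2, p=3
  val=15, q=2, p=4
  val=16, q=3, p=0
  val=17, q=3, p=1
  val=18, q=3, p=2
  val=19, q=3, p=3
  val=20, q=3, p=4
  val=21, q=4, p=0
  val=22, q=4, p=1
  val=23, q=4, p=2
  val=24, q=4, p=3
  val=25, q=4, p=4

Final answer: 25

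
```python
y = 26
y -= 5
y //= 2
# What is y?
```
Trace:
  y=26
  y=21
  y=10

Final answer: 10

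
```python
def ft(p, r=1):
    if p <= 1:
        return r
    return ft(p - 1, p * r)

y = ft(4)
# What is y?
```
Call trace:
ft(p=4, r=1)
  ft(p=3, r=4)
    ft(p=2, r=12)
      ft(p=1, r=24)
      -> return 24
    -> return 24
  -> return 24
-> return 24

Final answer: 24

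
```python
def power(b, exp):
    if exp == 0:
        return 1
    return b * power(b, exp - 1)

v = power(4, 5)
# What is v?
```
Call trace:
power(b=4, exp=5)
  power(b=4, exp=4)
    power(b=4, exp=3)
      power(b=4, exp=2)
        power(b=4, exp=1)
          power(b=4, exp=0)
          -> return 1
        -> return 4
      -> return 16
    -> return 64
  -> return 256
-> return 1024

Final answer: 1024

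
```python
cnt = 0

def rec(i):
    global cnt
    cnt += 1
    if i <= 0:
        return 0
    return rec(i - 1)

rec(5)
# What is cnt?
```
Call trace:
rec(i=5)
  rec(i=4)
    rec(i=3)
      rec(i=2)
        rec(i=1)
          rec(i=0)
          -> return 0
        -> return 0
      -> return 0
    -> return 0
  -> return 0
-> return 0

cnt is incremented once per call. rec is entered once for each i = 5, 4, 3, 2, 1, 0 (the i <= 0 call returns without recursing), i.e. 5 + 1 calls.
cnt = 6

Final answer: 6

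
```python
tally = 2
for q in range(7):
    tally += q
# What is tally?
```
Trace:
  tally=2
  tally=2, q=0
  tally=3, q=1
  tally=5, q=2
  tally=8, q=3
  tally=12, q=4
  tally=17, q=5
  tally=23, q=6

Final answer: 23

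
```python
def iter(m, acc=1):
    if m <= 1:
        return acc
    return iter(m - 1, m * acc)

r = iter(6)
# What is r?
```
Call trace:
iter(m=6, acc=1)
  iter(m=5, acc=6)
    iter(m=4, acc=30)
      iter(m=3, acc=120)
        iter(m=2, acc=360)
          iter(m=1, acc=720)
          -> return 720
        -> return 720
      -> return 720
    -> return 720
  -> return 720
-> return 720

Final answer: 720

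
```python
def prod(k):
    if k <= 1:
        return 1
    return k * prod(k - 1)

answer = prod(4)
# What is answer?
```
Call trace:
prod(k=4)
  prod(k=3)
    prod(k=2)
      prod(k=1)
      -> return 1
    -> return 2
  -> return 6
-> return 24

Final answer: 24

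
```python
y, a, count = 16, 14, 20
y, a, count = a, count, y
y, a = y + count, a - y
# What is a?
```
Trace:
  y=16, a=14, count=20
  y=14, a=20, count=16
  y=30, a=6, count=16

Final answer: 6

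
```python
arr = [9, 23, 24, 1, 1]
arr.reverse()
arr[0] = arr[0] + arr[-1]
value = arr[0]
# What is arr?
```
Trace:
  arr=[9, 23, 24, 1, 1]
  arr=[1, 1, 24, 23, 9]
  arr=[10, 1, 24, 23, 9]
  arr=[10, 1, 24, 23, 9], value=10

Final answer: [10, 1, 24, 23, 9]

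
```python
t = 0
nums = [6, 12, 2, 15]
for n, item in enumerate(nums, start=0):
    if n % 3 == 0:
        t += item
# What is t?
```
Trace:
  t=0
  t=6, n=0, item=6
  t=6, n=1, item=12
  t=6, n=2, item=2
  t=21, n=3, item=15

Final answer: 21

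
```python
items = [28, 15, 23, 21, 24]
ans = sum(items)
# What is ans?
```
Trace:
  items=[28, 15, 23, 21, 24]
  items=[28, 15, 23, 21, 24], ans=111

Final answer: 111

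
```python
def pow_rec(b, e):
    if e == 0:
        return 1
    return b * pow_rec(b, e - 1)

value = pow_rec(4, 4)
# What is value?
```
Call trace:
pow_rec(b=4, e=4)
  pow_rec(b=4, e=3)
    pow_rec(b=4, e=2)
      pow_rec(b=4, e=1)
        pow_rec(b=4, e=0)
        -> return 1
      -> return 4
    -> return 16
  -> return 64
-> return 256

Final answer: 256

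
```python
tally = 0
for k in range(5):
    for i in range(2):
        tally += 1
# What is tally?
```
Trace:
  tally=0
  tally=1, k=0, i=0
  tally=2, k=0, i=1
  tally=3, k=1, i=0
  tally=4, k=1, i=1
  tally=5, k=2, i=0
  tally=6, k=2, i=1
  tally=7, k=3, i=0
  tally=8, k=3, i=1
  tally=9, k=4, i=0
  tally=10, k=4, i=1

Final answer: 10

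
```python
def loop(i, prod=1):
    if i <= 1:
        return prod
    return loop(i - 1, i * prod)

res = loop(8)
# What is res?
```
Call trace:
loop(i=8, prod=1)
  loop(i=7, prod=8)
    loop(i=6, prod=56)
      loop(i=5, prod=336)
        loop(i=4, prod=1680)
          loop(i=3, prod=6720)
            loop(i=2, prod=20160)
              loop(i=1, prod=40320)
              -> return 40320
            -> return 40320
          -> return 40320
        -> return 40320
      -> return 40320
    -> return 40320
  -> return 40320
-> return 40320

Final answer: 40320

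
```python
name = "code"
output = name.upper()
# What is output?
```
Trace:
  name='code'
  name='code', output='CODE'

Final answer: 'CODE'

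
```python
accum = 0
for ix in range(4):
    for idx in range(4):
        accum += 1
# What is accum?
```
Trace:
  accum=0
  accum=1, ix=0, idx=0
  accum=2, ix=0, idx=1
  accum=3, ix=0, idx=2
  accum=4, ix=0, idx=3
  accum=5, ix=1, idx=0
  accum=6, ix=1, idx=1
  accum=7, ix=1, idx=2
  accum=8, ix=1, idx=3
  accum=9, ix=2, idx=0
  accum=10, ix=2, idx=1
  accum=11, ix=2, idx=2
  accum=12, ix=2, idx=3
  accum=13, ix=3, idx=0
  accum=14, ix=3, idx=1
  accum=15, ix=3, idx=2
  accum=16, ix=3, idx=3

Final answer: 16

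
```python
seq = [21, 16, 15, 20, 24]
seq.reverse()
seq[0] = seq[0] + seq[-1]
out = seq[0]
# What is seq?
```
Trace:
  seq=[21, 16, 15, 20, 24]
  seq=[24, 20, 15, 16, 21]
  seq=[45, 20, 15, 16, 21]
  seq=[45, 20, 15, 16, 21], out=45

Final answer: [45, 20, 15, 16, 21]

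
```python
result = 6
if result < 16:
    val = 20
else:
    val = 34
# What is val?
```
Trace:
  result=6
  result=6, val=20

Final answer: 20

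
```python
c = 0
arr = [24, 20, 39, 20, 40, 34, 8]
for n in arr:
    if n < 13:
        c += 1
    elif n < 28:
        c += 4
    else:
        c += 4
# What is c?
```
Trace:
  c=0
  c=4, n=24
  c=8, n=20
  c=12, n=39
  c=16, n=20
  c=20, n=40
  c=24, n=34
  c=25, n=8

Final answer: 25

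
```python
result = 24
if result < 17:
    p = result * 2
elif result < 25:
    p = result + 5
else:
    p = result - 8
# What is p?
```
Trace:
  result=24
  result=24, p=29

Final answer: 29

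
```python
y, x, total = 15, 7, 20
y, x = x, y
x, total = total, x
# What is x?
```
Trace:
  y=15, x=7, total=20
  y=7, x=15, total=20
  y=7, x=20, total=15

Final answer: 20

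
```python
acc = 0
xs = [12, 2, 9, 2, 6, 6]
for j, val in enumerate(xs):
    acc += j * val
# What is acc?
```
Trace:
  acc=0
  acc=0, j=0, val=12
  acc=2, j=1, val=2
  acc=20, j=2, val=9
  acc=26, j=3, val=2
  acc=50, j=4, val=6
  acc=80, j=5, val=6

Final answer: 80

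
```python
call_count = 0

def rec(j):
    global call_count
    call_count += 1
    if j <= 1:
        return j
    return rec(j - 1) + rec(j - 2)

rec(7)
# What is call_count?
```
Call trace (a repeated sub-call is expanded the first time; later identical calls just restate its return value):
rec(j=7)
  rec(j=6)
    rec(j=5)
      rec(j=4)
        rec(j=3)
          rec(j=2)
            rec(j=1)
            -> return 1
            rec(j=0)
            -> return 0
          -> return 1
          rec(j=1)
          -> return 1
        -> return 2
        rec(j=2) -> return 1  (same call as traced above)
      -> return 3
      rec(j=3) -> return 2  (same call as traced above)
    -> return 5
    rec(j=4) -> return 3  (same call as traced above)
  -> return 8
  rec(j=5) -> return 5  (same call as traced above)
-> return 13

call_count is incremented once per call, so count the calls in each subtree. Let C(j) = number of calls made by rec(j).
C(0) = C(1) = 1 (base case, no recursion); C(j) = 1 + C(j - 1) + C(j - 2) otherwise.
C(2) = 1 + C(1) + C(0) = 1 + 1 + 1 = 3
C(3) = 1 + C(2) + C(1) = 1 + 3 + 1 = 5
C(4) = 1 + C(3) + C(2) = 1 + 5 + 3 = 9
C(5) = 1 + C(4) + C(3) = 1 + 9 + 5 = 15
C(6) = 1 + C(5) + C(4) = 1 + 15 + 9 = 25
C(7) = 1 + C(6) + C(5) = 1 + 25 + 15 = 41
call_count = C(7) = 41

Final answer: 41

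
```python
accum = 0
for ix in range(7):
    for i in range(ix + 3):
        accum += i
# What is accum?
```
Trace:
  accum=0
  accum=0, ix=0, i=0
  accum=1, ix=0, i=1
  accum=3, ix=0, i=2
  accum=3, ix=1, i=0
  accum=4, ix=1, i=1
  accum=6, ix=1, i=2
  accum=9, ix=1, i=3
  accum=9, ix=2, i=0
  accum=10, ix=2, i=1
  accum=12, ix=2, i=2
  accum=15, ix=2, i=3
  accum=19, ix=2, i=4
  accum=19, ix=3, i=0
  accum=20, ix=3, i=1
  accum=22, ix=3, i=2
  accum=25, ix=3, i=3
  accum=29, ix=3, i=4
  accum=34, ix=3, i=5
  accum=34, ix=4, i=0
  accum=35, ix=4, i=1
  accum=37, ix=4, i=2
  accum=40, ix=4, i=3
  accum=44, ix=4, i=4
  accum=49, ix=4, i=5
  accum=55, ix=4, i=6
  accum=55, ix=5, i=0
  accum=56, ix=5, i=1
  accum=58, ix=5, i=2
  accum=61, ix=5, i=3
  accum=65, ix=5, i=4
  accum=70, ix=5, i=5
  accum=76, ix=5, i=6
  accum=83, ix=5, i=7
  accum=83, ix=6, i=0
  accum=84, ix=6, i=1
  accum=86, ix=6, i=2
  accum=89, ix=6, i=3
  accum=93, ix=6, i=4
  accum=98, ix=6, i=5
  accum=104, ix=6, i=6
  accum=111, ix=6, i=7
  accum=119, ix=6, i=8

Final answer: 119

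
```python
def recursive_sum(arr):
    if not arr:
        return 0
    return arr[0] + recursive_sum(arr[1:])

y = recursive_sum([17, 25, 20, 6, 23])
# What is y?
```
Call trace:
recursive_sum(arr=[17, 25, 20, 6, 23])
  recursive_sum(arr=[25, 20, 6, 23])
    recursive_sum(arr=[20, 6, 23])
      recursive_sum(arr=[6, 23])
        recursive_sum(arr=[23])
          recursive_sum(arr=[])
          -> return 0
        -> return 23
      -> return 29
    -> return 49
  -> return 74
-> return 91

Final answer: 91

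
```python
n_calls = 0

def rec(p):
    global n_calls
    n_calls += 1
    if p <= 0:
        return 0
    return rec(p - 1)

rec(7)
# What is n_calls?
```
Call trace:
rec(p=7)
  rec(p=6)
    rec(p=5)
      rec(p=4)
        rec(p=3)
          rec(p=2)
            rec(p=1)
              rec(p=0)
              -> return 0
            -> return 0
          -> return 0
        -> return 0
      -> return 0
    -> return 0
  -> return 0
-> return 0

n_calls is incremented once per call. rec is entered once for each p = 7, 6, 5, 4, 3, 2, 1, 0 (the p <= 0 call returns without recursing), i.e. 7 + 1 calls.
n_calls = 8

Final answer: 8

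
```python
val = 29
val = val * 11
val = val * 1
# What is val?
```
Trace:
  val=29
  val=319
  val=319

Final answer: 319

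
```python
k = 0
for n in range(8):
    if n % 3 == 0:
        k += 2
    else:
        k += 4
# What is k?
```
Trace:
  k=0
  k=2, n=0
  k=6, n=1
  k=10, n=2
  k=12, n=3
  k=16, n=4
  k=20, n=5
  k=22, n=6
  k=26, n=7

Final answer: 26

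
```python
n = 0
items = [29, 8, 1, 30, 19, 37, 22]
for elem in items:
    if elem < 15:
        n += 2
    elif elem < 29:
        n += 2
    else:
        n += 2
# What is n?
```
Trace:
  n=0
  n=2, elem=29
  n=4, elem=8
  n=6, elem=1
  n=8, elem=30
  n=10, elem=19
  n=12, elem=37
  n=14, elem=22

Final answer: 14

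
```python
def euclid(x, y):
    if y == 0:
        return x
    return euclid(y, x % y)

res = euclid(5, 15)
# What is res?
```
Call trace:
euclid(x=5, y=15)
  euclid(x=15, y=5)
    euclid(x=5, y=0)
    -> return 5
  -> return 5
-> return 5

Final answer: 5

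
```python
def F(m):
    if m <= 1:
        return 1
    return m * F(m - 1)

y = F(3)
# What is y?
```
Call trace:
F(m=3)
  F(m=2)
    F(m=1)
    -> return 1
  -> return 2
-> return 6

Final answer: 6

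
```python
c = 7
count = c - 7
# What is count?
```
Trace:
  c=7
  c=7, count=0

Final answer: 0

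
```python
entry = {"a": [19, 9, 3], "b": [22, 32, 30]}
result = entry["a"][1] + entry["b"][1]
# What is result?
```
Trace:
  entry={'a': [19, 9, 3], 'b': [22, 32, 30]}
  entry={'a': [19, 9, 3], 'b': [22, 32, 30]}, result=41

Final answer: 41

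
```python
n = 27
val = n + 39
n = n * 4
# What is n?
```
Trace:
  n=27
  n=27, val=66
  n=108, val=66

Final answer: 108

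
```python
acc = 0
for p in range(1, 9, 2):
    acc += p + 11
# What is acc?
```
Trace:
  acc=0
  acc=12, p=1
  acc=26, p=3
  acc=42, p=5
  acc=60, p=7

Final answer: 60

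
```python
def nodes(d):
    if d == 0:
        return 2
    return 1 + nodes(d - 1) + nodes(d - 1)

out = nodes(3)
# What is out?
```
Call trace (a repeated sub-call is expanded the first time; later identical calls just restate its return value):
nodes(d=3)
  nodes(d=2)
    nodes(d=1)
      nodes(d=0)
      -> return 2
      nodes(d=0)
      -> return 2
    -> return 5
    nodes(d=1) -> return 5  (same call as traced above)
  -> return 11
  nodes(d=2) -> return 11  (same call as traced above)
-> return 23

Final answer: 23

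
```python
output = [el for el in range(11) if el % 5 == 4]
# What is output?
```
Trace:
  el=0
  el=1
  el=2
  el=3
  el=4
  el=5
  el=6
  el=7
  el=8
  el=9
  el=10
  output=[4, 9]

Final answer: [4, 9]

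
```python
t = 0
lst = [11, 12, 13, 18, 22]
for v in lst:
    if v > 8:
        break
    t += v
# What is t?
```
Trace:
  t=0
  t=0, v=11

Final answer: 0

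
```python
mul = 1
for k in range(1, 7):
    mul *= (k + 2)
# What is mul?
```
Trace:
  mul=1
  mul=3, k=1
  mul=12, k=2
  mul=60, k=3
  mul=360, k=4
  mul=2520, k=5
  mul=20160, k=6

Final answer: 20160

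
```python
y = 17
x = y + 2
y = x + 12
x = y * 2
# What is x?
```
Trace:
  y=17
  y=17, x=19
  y=31, x=19
  y=31, x=62

Final answer: 62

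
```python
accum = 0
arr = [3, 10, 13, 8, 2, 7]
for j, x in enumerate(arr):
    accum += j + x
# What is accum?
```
Trace:
  accum=0
  accum=3, j=0, x=3
  accum=14, j=1, x=10
  accum=29, j=2, x=13
  accum=40, j=3, x=8
  accum=46, j=4, x=2
  accum=58, j=5, x=7

Final answer: 58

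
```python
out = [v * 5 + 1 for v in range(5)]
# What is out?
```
Trace:
  v=0
  v=1
  v=2
  v=3
  v=4
  out=[1, 6, 11, 16, 21]

Final answer: [1, 6, 11, 16, 21]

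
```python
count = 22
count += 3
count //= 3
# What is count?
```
Trace:
  count=22
  count=25
  count=8

Final answer: 8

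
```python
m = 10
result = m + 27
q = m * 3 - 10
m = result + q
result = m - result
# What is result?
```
Trace:
  m=10
  m=10, result=37
  m=10, result=37, q=20
  m=57, result=37, q=20
  m=57, result=20, q=20

Final answer: 20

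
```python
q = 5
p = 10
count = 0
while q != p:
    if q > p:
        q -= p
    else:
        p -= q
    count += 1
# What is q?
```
Trace:
  q=5
  q=5, p=10
  q=5, p=10, count=0
  q=5, p=5, count=1

Final answer: 5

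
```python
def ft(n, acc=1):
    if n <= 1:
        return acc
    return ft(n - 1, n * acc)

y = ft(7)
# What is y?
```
Call trace:
ft(n=7, acc=1)
  ft(n=6, acc=7)
    ft(n=5, acc=42)
      ft(n=4, acc=210)
        ft(n=3, acc=840)
          ft(n=2, acc=2520)
            ft(n=1, acc=5040)
            -> return 5040
          -> return 5040
        -> return 5040
      -> return 5040
    -> return 5040
  -> return 5040
-> return 5040

Final answer: 5040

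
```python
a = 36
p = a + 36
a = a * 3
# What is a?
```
Trace:
  a=36
  a=36, p=72
  a=108, p=72

Final answer: 108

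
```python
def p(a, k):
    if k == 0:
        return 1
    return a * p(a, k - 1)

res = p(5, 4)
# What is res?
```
Call trace:
p(a=5, k=4)
  p(a=5, k=3)
    p(a=5, k=2)
      p(a=5, k=1)
        p(a=5, k=0)
        -> return 1
      -> return 5
    -> return 25
  -> return 125
-> return 625

Final answer: 625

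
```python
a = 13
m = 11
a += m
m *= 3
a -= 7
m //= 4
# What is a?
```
Trace:
  a=13
  a=13, m=11
  a=24, m=11
  a=24, m=33
  a=17, m=33
  a=17, m=8

Final answer: 17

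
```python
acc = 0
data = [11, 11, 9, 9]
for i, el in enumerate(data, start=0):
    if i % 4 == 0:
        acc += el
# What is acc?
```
Trace:
  acc=0
  acc=11, i=0, el=11
  acc=11, i=1, el=11
  acc=11, i=2, el=9
  acc=11, i=3, el=9

Final answer: 11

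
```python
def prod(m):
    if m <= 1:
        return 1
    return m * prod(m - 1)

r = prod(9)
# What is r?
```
Call trace:
prod(m=9)
  prod(m=8)
    prod(m=7)
      prod(m=6)
        prod(m=5)
          prod(m=4)
            prod(m=3)
              prod(m=2)
                prod(m=1)
                -> return 1
              -> return 2
            -> return 6
          -> return 24
        -> return 120
      -> return 720
    -> return 5040
  -> return 40320
-> return 362880

Final answer: 362880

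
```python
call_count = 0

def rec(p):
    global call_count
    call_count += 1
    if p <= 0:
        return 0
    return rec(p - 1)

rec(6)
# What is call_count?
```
Call trace:
rec(p=6)
  rec(p=5)
    rec(p=4)
      rec(p=3)
        rec(p=2)
          rec(p=1)
            rec(p=0)
            -> return 0
          -> return 0
        -> return 0
      -> return 0
    -> return 0
  -> return 0
-> return 0

call_count is incremented once per call. rec is entered once for each p = 6, 5, 4, 3, 2, 1, 0 (the p <= 0 call returns without recursing), i.e. 6 + 1 calls.
call_count = 7

Final answer: 7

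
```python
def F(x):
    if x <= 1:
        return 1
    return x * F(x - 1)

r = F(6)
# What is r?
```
Call trace:
F(x=6)
  F(x=5)
    F(x=4)
      F(x=3)
        F(x=2)
          F(x=1)
          -> return 1
        -> return 2
      -> return 6
    -> return 24
  -> return 120
-> return 720

Final answer: 720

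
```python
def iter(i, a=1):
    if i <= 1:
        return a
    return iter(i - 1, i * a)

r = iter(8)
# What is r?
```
Call trace:
iter(i=8, a=1)
  iter(i=7, a=8)
    iter(i=6, a=56)
      iter(i=5, a=336)
        iter(i=4, a=1680)
          iter(i=3, a=6720)
            iter(i=2, a=20160)
              iter(i=1, a=40320)
              -> return 40320
            -> return 40320
          -> return 40320
        -> return 40320
      -> return 40320
    -> return 40320
  -> return 40320
-> return 40320

Final answer: 40320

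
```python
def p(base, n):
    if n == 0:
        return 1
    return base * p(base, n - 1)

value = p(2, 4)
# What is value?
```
Call trace:
p(base=2, n=4)
  p(base=2, n=3)
    p(base=2, n=2)
      p(base=2, n=1)
        p(base=2, n=0)
        -> return 1
      -> return 2
    -> return 4
  -> return 8
-> return 16

Final answer: 16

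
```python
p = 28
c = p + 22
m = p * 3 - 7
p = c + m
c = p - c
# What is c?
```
Trace:
  p=28
  p=28, c=50
  p=28, c=50, m=77
  p=127, c=50, m=77
  p=127, c=77, m=77

Final answer: 77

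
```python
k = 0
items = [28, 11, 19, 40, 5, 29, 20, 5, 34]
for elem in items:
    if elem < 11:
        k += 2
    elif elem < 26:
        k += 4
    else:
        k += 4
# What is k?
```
Trace:
  k=0
  k=4, elem=28
  k=8, elem=11
  k=12, elem=19
  k=16, elem=40
  k=18, elem=5
  k=22, elem=29
  k=26, elem=20
  k=28, elem=5
  k=32, elem=34

Final answer: 32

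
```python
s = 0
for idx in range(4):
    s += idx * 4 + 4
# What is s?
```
Trace:
  s=0
  s=4, idx=0
  s=12, idx=1
  s=24, idx=2
  s=40, idx=3

Final answer: 40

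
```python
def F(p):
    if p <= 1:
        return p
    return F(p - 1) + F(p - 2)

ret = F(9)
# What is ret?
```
Call trace (a repeated sub-call is expanded the first time; later identical calls just restate its return value):
F(p=9)
  F(p=8)
    F(p=7)
      F(p=6)
        F(p=5)
          F(p=4)
            F(p=3)
              F(p=2)
                F(p=1)
                -> return 1
                F(p=0)
                -> return 0
              -> return 1
              F(p=1)
              -> return 1
            -> return 2
            F(p=2) -> return 1  (same call as traced above)
          -> return 3
          F(p=3) -> return 2  (same call as traced above)
        -> return 5
        F(p=4) -> return 3  (same call as traced above)
      -> return 8
      F(p=5) -> return 5  (same call as traced above)
    -> return 13
    F(p=6) -> return 8  (same call as traced above)
  -> return 21
  F(p=7) -> return 13  (same call as traced above)
-> return 34

Final answer: 34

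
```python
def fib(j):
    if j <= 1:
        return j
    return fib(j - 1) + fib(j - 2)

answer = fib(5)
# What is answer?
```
Call trace (a repeated sub-call is expanded the first time; later identical calls just restate its return value):
fib(j=5)
  fib(j=4)
    fib(j=3)
      fib(j=2)
        fib(j=1)
        -> return 1
        fib(j=0)
        -> return 0
      -> return 1
      fib(j=1)
      -> return 1
    -> return 2
    fib(j=2) -> return 1  (same call as traced above)
  -> return 3
  fib(j=3) -> return 2  (same call as traced above)
-> return 5

Final answer: 5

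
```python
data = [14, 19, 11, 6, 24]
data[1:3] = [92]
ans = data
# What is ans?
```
Trace:
  data=[14, 19, 11, 6, 24]
  data=[14, 92, 6, 24]
  data=[14, 92, 6, 24], ans=[14, 92, 6, 24]

Final answer: [14, 92, 6, 24]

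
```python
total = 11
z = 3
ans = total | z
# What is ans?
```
Trace:
  total=11
  total=11, z=3
  total=11, z=3, ans=11

Final answer: 11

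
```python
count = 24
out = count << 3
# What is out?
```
Trace:
  count=24
  count=24, out=192

Final answer: 192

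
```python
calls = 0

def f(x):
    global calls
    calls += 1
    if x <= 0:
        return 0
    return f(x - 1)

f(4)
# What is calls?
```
Call trace:
f(x=4)
  f(x=3)
    f(x=2)
      f(x=1)
        f(x=0)
        -> return 0
      -> return 0
    -> return 0
  -> return 0
-> return 0

calls is incremented once per call. f is entered once for each x = 4, 3, 2, 1, 0 (the x <= 0 call returns without recursing), i.e. 4 + 1 calls.
calls = 5

Final answer: 5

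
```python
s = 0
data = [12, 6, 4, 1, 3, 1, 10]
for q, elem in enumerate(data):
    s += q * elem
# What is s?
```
Trace:
  s=0
  s=0, q=0, elem=12
  s=6, q=1, elem=6
  s=14, q=2, elem=4
  s=17, q=3, elem=1
  s=29, q=4, elem=3
  s=34, q=5, elem=1
  s=94, q=6, elem=10

Final answer: 94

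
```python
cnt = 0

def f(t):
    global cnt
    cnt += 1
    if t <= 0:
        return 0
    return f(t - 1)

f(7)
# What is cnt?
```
Call trace:
f(t=7)
  f(t=6)
    f(t=5)
      f(t=4)
        f(t=3)
          f(t=2)
            f(t=1)
              f(t=0)
              -> return 0
            -> return 0
          -> return 0
        -> return 0
      -> return 0
    -> return 0
  -> return 0
-> return 0

cnt is incremented once per call. f is entered once for each t = 7, 6, 5, 4, 3, 2, 1, 0 (the t <= 0 call returns without recursing), i.e. 7 + 1 calls.
cnt = 8

Final answer: 8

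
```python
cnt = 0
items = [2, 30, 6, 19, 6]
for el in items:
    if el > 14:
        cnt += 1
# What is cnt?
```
Trace:
  cnt=0
  cnt=0, el=2
  cnt=1, el=30
  cnt=1, el=6
  cnt=2, el=19
  cnt=2, el=6

Final answer: 2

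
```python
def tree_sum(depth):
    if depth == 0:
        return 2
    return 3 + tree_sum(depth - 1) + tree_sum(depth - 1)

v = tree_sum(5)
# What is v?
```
Call trace (a repeated sub-call is expanded the first time; later identical calls just restate its return value):
tree_sum(depth=5)
  tree_sum(depth=4)
    tree_sum(depth=3)
      tree_sum(depth=2)
        tree_sum(depth=1)
          tree_sum(depth=0)
          -> return 2
          tree_sum(depth=0)
          -> return 2
        -> return 7
        tree_sum(depth=1) -> return 7  (same call as traced above)
      -> return 17
      tree_sum(depth=2) -> return 17  (same call as traced above)
    -> return 37
    tree_sum(depth=3) -> return 37  (same call as traced above)
  -> return 77
  tree_sum(depth=4) -> return 77  (same call as traced above)
-> return 157

Final answer: 157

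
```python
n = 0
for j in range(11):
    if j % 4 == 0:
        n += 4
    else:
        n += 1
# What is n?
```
Trace:
  n=0
  n=4, j=0
  n=5, j=1
  n=6, j=2
  n=7, j=3
  n=11, j=4
  n=12, j=5
  n=13, j=6
  n=14, j=7
  n=18, j=8
  n=19, j=9
  n=20, j=10

Final answer: 20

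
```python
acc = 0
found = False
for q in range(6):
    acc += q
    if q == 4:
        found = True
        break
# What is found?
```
Trace:
  acc=0
  acc=0, found=False
  acc=0, found=False, q=0
  acc=1, found=False, q=1
  acc=3, found=False, q=2
  acc=6, found=False, q=3
  acc=10, found=True, q=4

Final answer: True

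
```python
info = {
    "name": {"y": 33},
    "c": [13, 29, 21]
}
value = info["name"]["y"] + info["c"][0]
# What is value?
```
Trace:
  info={'name': {'y': 33}, 'c': [13, 29, 21]}
  info={'name': {'y': 33}, 'c': [13, 29, 21]}, value=46

Final answer: 46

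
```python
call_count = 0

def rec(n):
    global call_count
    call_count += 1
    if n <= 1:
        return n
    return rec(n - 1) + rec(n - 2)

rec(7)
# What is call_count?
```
Call trace (a repeated sub-call is expanded the first time; later identical calls just restate its return value):
rec(n=7)
  rec(n=6)
    rec(n=5)
      rec(n=4)
        rec(n=3)
          rec(n=2)
            rec(n=1)
            -> return 1
            rec(n=0)
            -> return 0
          -> return 1
          rec(n=1)
          -> return 1
        -> return 2
        rec(n=2) -> return 1  (same call as traced above)
      -> return 3
      rec(n=3) -> return 2  (same call as traced above)
    -> return 5
    rec(n=4) -> return 3  (same call as traced above)
  -> return 8
  rec(n=5) -> return 5  (same call as traced above)
-> return 13

call_count is incremented once per call, so count the calls in each subtree. Let C(n) = number of calls made by rec(n).
C(0) = C(1) = 1 (base case, no recursion); C(n) = 1 + C(n - 1) + C(n - 2) otherwise.
C(2) = 1 + C(1) + C(0) = 1 + 1 + 1 = 3
C(3) = 1 + C(2) + C(1) = 1 + 3 + 1 = 5
C(4) = 1 + C(3) + C(2) = 1 + 5 + 3 = 9
C(5) = 1 + C(4) + C(3) = 1 + 9 + 5 = 15
C(6) = 1 + C(5) + C(4) = 1 + 15 + 9 = 25
C(7) = 1 + C(6) + C(5) = 1 + 25 + 15 = 41
call_count = C(7) = 41

Final answer: 41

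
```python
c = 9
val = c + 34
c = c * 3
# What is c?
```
Trace:
  c=9
  c=9, val=43
  c=27, val=43

Final answer: 27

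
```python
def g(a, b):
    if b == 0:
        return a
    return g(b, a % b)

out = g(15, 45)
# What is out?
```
Call trace:
g(a=15, b=45)
  g(a=45, b=15)
    g(a=15, b=0)
    -> return 15
  -> return 15
-> return 15

Final answer: 15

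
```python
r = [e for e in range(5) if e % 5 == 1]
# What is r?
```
Trace:
  e=0
  e=1
  e=2
  e=3
  e=4
  r=[1]

Final answer: [1]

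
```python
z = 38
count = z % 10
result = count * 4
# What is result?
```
Trace:
  z=38
  z=38, count=8
  z=38, count=8, result=32

Final answer: 32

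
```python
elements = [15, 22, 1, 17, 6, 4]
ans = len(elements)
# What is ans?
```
Trace:
  elements=[15, 22, 1, 17, 6, 4]
  elements=[15, 22, 1, 17, 6, 4], ans=6

Final answer: 6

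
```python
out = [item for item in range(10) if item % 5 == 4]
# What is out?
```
Trace:
  item=0
  item=1
  item=2
  item=3
  item=4
  item=5
  item=6
  item=7
  item=8
  item=9
  out=[4, 9]

Final answer: [4, 9]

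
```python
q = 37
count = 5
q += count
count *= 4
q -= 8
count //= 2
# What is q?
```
Trace:
  q=37
  q=37, count=5
  q=42, count=5
  q=42, count=20
  q=34, count=20
  q=34, count=10

Final answer: 34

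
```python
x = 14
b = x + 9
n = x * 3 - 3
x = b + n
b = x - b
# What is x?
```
Trace:
  x=14
  x=14, b=23
  x=14, b=23, n=39
  x=62, b=23, n=39
  x=62, b=39, n=39

Final answer: 62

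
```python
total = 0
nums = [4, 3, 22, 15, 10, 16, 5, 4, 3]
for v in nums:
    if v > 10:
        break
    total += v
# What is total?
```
Trace:
  total=0
  total=4, v=4
  total=7, v=3
  total=7, v=22

Final answer: 7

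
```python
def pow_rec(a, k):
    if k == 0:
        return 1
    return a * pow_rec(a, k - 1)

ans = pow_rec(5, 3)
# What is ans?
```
Call trace:
pow_rec(a=5, k=3)
  pow_rec(a=5, k=2)
    pow_rec(a=5, k=1)
      pow_rec(a=5, k=0)
      -> return 1
    -> return 5
  -> return 25
-> return 125

Final answer: 125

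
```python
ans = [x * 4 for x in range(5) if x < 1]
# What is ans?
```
Trace:
  x=0
  x=1
  x=2
  x=3
  x=4
  ans=[0]

Final answer: [0]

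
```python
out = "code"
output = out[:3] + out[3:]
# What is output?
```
Trace:
  out='code'
  out='code', output='code'

Final answer: 'code'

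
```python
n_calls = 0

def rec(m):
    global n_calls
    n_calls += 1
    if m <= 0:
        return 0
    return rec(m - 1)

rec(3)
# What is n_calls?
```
Call trace:
rec(m=3)
  rec(m=2)
    rec(m=1)
      rec(m=0)
      -> return 0
    -> return 0
  -> return 0
-> return 0

n_calls is incremented once per call. rec is entered once for each m = 3, 2, 1, 0 (the m <= 0 call returns without recursing), i.e. 3 + 1 calls.
n_calls = 4

Final answer: 4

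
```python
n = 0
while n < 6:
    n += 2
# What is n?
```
Trace:
  n=0
  n=2
  n=4
  n=6

Final answer: 6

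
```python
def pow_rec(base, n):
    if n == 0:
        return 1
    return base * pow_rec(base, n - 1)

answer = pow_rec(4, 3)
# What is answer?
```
Call trace:
pow_rec(base=4, n=3)
  pow_rec(base=4, n=2)
    pow_rec(base=4, n=1)
      pow_rec(base=4, n=0)
      -> return 1
    -> return 4
  -> return 16
-> return 64

Final answer: 64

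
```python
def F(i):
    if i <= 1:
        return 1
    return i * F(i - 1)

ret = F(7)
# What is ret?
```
Call trace:
F(i=7)
  F(i=6)
    F(i=5)
      F(i=4)
        F(i=3)
          F(i=2)
            F(i=1)
            -> return 1
          -> return 2
        -> return 6
      -> return 24
    -> return 120
  -> return 720
-> return 5040

Final answer: 5040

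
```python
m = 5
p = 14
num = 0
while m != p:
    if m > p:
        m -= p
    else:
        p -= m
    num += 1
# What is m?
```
Trace:
  m=5
  m=5, p=14
  m=5, p=14, num=0
  m=5, p=9, num=1
  m=5, p=4, num=2
  m=1, p=4, num=3
  m=1, p=3, num=4
  m=1, p=2, num=5
  m=1, p=1, num=6

Final answer: 1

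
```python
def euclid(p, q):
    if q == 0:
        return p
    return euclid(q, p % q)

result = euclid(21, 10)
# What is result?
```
Call trace:
euclid(p=21, q=10)
  euclid(p=10, q=1)
    euclid(p=1, q=0)
    -> return 1
  -> return 1
-> return 1

Final answer: 1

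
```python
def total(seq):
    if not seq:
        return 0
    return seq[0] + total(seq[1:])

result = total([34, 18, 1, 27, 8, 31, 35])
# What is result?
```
Call trace:
total(seq=[34, 18, 1, 27, 8, 31, 35])
  total(seq=[18, 1, 27, 8, 31, 35])
    total(seq=[1, 27, 8, 31, 35])
      total(seq=[27, 8, 31, 35])
        total(seq=[8, 31, 35])
          total(seq=[31, 35])
            total(seq=[35])
              total(seq=[])
              -> return 0
            -> return 35
          -> return 66
        -> return 74
      -> return 101
    -> return 102
  -> return 120
-> return 154

Final answer: 154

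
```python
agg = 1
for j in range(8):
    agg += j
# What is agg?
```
Trace:
  agg=1
  agg=1, j=0
  agg=2, j=1
  agg=4, j=2
  agg=7, j=3
  agg=11, j=4
  agg=16, j=5
  agg=22, j=6
  agg=29, j=7

Final answer: 29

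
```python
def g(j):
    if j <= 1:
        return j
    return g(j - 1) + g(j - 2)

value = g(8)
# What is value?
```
Call trace (a repeated sub-call is expanded the first time; later identical calls just restate its return value):
g(j=8)
  g(j=7)
    g(j=6)
      g(j=5)
        g(j=4)
          g(j=3)
            g(j=2)
              g(j=1)
              -> return 1
              g(j=0)
              -> return 0
            -> return 1
            g(j=1)
            -> return 1
          -> return 2
          g(j=2) -> return 1  (same call as traced above)
        -> return 3
        g(j=3) -> return 2  (same call as traced above)
      -> return 5
      g(j=4) -> return 3  (same call as traced above)
    -> return 8
    g(j=5) -> return 5  (same call as traced above)
  -> return 13
  g(j=6) -> return 8  (same call as traced above)
-> return 21

Final answer: 21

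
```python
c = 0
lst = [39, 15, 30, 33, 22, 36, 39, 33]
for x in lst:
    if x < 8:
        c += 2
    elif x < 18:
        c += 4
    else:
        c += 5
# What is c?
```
Trace:
  c=0
  c=5, x=39
  c=9, x=15
  c=14, x=30
  c=19, x=33
  c=24, x=22
  c=29, x=36
  c=34, x=39
  c=39, x=33

Final answer: 39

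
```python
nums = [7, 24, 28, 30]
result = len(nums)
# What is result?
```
Trace:
  nums=[7, 24, 28, 30]
  nums=[7, 24, 28, 30], result=4

Final answer: 4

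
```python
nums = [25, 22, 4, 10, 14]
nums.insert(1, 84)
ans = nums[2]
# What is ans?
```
Trace:
  nums=[25, 22, 4, 10, 14]
  nums=[25, 84, 22, 4, 10, 14]
  nums=[25, 84, 22, 4, 10, 14], ans=22

Final answer: 22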